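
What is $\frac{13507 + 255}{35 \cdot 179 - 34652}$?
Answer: $- \frac{13762}{28387} \approx -0.4848$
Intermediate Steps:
$\frac{13507 + 255}{35 \cdot 179 - 34652} = \frac{13762}{6265 - 34652} = \frac{13762}{-28387} = 13762 \left(- \frac{1}{28387}\right) = - \frac{13762}{28387}$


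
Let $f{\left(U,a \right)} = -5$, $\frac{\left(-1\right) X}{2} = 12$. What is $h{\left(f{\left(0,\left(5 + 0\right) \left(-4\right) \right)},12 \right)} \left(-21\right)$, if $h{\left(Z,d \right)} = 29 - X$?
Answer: $-1113$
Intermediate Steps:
$X = -24$ ($X = \left(-2\right) 12 = -24$)
$h{\left(Z,d \right)} = 53$ ($h{\left(Z,d \right)} = 29 - -24 = 29 + 24 = 53$)
$h{\left(f{\left(0,\left(5 + 0\right) \left(-4\right) \right)},12 \right)} \left(-21\right) = 53 \left(-21\right) = -1113$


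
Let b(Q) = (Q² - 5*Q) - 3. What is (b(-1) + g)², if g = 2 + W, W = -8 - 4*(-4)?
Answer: 169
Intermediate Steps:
b(Q) = -3 + Q² - 5*Q
W = 8 (W = -8 + 16 = 8)
g = 10 (g = 2 + 8 = 10)
(b(-1) + g)² = ((-3 + (-1)² - 5*(-1)) + 10)² = ((-3 + 1 + 5) + 10)² = (3 + 10)² = 13² = 169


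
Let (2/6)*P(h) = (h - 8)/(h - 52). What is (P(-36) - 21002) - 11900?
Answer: -65801/2 ≈ -32901.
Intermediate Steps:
P(h) = 3*(-8 + h)/(-52 + h) (P(h) = 3*((h - 8)/(h - 52)) = 3*((-8 + h)/(-52 + h)) = 3*(-8 + h)/(-52 + h))
(P(-36) - 21002) - 11900 = (3*(-8 - 36)/(-52 - 36) - 21002) - 11900 = (3*(-44)/(-88) - 21002) - 11900 = (3*(-1/88)*(-44) - 21002) - 11900 = (3/2 - 21002) - 11900 = -42001/2 - 11900 = -65801/2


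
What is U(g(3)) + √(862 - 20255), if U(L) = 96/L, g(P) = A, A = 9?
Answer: 32/3 + I*√19393 ≈ 10.667 + 139.26*I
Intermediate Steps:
g(P) = 9
U(g(3)) + √(862 - 20255) = 96/9 + √(862 - 20255) = 96*(⅑) + √(-19393) = 32/3 + I*√19393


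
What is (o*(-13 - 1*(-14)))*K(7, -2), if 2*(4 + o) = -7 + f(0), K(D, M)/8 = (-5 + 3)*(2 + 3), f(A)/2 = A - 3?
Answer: 840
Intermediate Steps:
f(A) = -6 + 2*A (f(A) = 2*(A - 3) = 2*(-3 + A) = -6 + 2*A)
K(D, M) = -80 (K(D, M) = 8*((-5 + 3)*(2 + 3)) = 8*(-2*5) = 8*(-10) = -80)
o = -21/2 (o = -4 + (-7 + (-6 + 2*0))/2 = -4 + (-7 + (-6 + 0))/2 = -4 + (-7 - 6)/2 = -4 + (½)*(-13) = -4 - 13/2 = -21/2 ≈ -10.500)
(o*(-13 - 1*(-14)))*K(7, -2) = -21*(-13 - 1*(-14))/2*(-80) = -21*(-13 + 14)/2*(-80) = -21/2*1*(-80) = -21/2*(-80) = 840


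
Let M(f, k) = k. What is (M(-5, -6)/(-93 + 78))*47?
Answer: 94/5 ≈ 18.800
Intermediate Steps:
(M(-5, -6)/(-93 + 78))*47 = (-6/(-93 + 78))*47 = (-6/(-15))*47 = -1/15*(-6)*47 = (2/5)*47 = 94/5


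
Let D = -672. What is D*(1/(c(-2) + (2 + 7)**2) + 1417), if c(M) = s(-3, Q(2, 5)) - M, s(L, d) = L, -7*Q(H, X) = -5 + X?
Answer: -4761162/5 ≈ -9.5223e+5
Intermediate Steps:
Q(H, X) = 5/7 - X/7 (Q(H, X) = -(-5 + X)/7 = 5/7 - X/7)
c(M) = -3 - M
D*(1/(c(-2) + (2 + 7)**2) + 1417) = -672*(1/((-3 - 1*(-2)) + (2 + 7)**2) + 1417) = -672*(1/((-3 + 2) + 9**2) + 1417) = -672*(1/(-1 + 81) + 1417) = -672*(1/80 + 1417) = -672*113361/80 = -4761162/5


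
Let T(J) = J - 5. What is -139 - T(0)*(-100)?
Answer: -639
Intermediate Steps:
T(J) = -5 + J
-139 - T(0)*(-100) = -139 - (-5 + 0)*(-100) = -139 - 1*(-5)*(-100) = -139 + 5*(-100) = -139 - 500 = -639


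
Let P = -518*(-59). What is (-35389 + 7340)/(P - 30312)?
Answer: -28049/250 ≈ -112.20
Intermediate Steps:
P = 30562
(-35389 + 7340)/(P - 30312) = (-35389 + 7340)/(30562 - 30312) = -28049/250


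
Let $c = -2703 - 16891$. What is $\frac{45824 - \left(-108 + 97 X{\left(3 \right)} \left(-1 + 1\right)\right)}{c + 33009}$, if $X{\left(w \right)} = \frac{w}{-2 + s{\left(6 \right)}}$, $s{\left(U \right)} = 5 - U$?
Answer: $\frac{45932}{13415} \approx 3.4239$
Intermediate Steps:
$c = -19594$
$X{\left(w \right)} = - \frac{w}{3}$ ($X{\left(w \right)} = \frac{w}{-2 + \left(5 - 6\right)} = \frac{w}{-2 - 1} = \frac{w}{-3} = w \left(- \frac{1}{3}\right) = - \frac{w}{3}$)
$\frac{45824 - \left(-108 + 97 X{\left(3 \right)} \left(-1 + 1\right)\right)}{c + 33009} = \frac{45824 + \left(- 97 \left(- \frac{1}{3}\right) 3 \left(-1 + 1\right) + 108\right)}{-19594 + 33009} = \frac{45824 + \left(- 97 \left(\left(-1\right) 0\right) + 108\right)}{13415} = \left(45824 + \left(\left(-97\right) 0 + 108\right)\right) \frac{1}{13415} = \left(45824 + \left(0 + 108\right)\right) \frac{1}{13415} = \left(45824 + 108\right) \frac{1}{13415} = 45932 \cdot \frac{1}{13415} = \frac{45932}{13415}$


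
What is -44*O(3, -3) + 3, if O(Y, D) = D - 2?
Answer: 223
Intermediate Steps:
O(Y, D) = -2 + D
-44*O(3, -3) + 3 = -44*(-2 - 3) + 3 = -44*(-5) + 3 = 220 + 3 = 223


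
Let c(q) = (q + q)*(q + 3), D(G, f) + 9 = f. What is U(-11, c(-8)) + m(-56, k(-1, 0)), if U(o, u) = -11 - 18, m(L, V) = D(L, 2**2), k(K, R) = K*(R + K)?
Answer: -34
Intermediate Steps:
D(G, f) = -9 + f
k(K, R) = K*(K + R)
m(L, V) = -5 (m(L, V) = -9 + 2**2 = -9 + 4 = -5)
c(q) = 2*q*(3 + q) (c(q) = (2*q)*(3 + q) = 2*q*(3 + q))
U(o, u) = -29
U(-11, c(-8)) + m(-56, k(-1, 0)) = -29 - 5 = -34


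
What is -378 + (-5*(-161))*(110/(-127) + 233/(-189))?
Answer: -7089977/3429 ≈ -2067.7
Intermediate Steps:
-378 + (-5*(-161))*(110/(-127) + 233/(-189)) = -378 + 805*(110*(-1/127) + 233*(-1/189)) = -378 + 805*(-110/127 - 233/189) = -378 + 805*(-50381/24003) = -378 - 5793815/3429 = -7089977/3429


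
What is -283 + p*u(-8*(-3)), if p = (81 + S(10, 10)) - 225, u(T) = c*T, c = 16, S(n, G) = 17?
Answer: -49051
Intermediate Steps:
u(T) = 16*T
p = -127 (p = (81 + 17) - 225 = 98 - 225 = -127)
-283 + p*u(-8*(-3)) = -283 - 2032*(-8*(-3)) = -283 - 2032*24 = -283 - 127*384 = -283 - 48768 = -49051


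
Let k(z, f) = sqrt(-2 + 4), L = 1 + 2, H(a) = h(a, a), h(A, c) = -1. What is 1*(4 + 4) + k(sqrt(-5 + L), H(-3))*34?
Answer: 8 + 34*sqrt(2) ≈ 56.083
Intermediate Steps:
H(a) = -1
L = 3
k(z, f) = sqrt(2)
1*(4 + 4) + k(sqrt(-5 + L), H(-3))*34 = 1*(4 + 4) + sqrt(2)*34 = 1*8 + 34*sqrt(2) = 8 + 34*sqrt(2)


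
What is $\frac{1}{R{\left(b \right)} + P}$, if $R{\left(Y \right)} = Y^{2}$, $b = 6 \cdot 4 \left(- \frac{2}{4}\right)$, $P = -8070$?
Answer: $- \frac{1}{7926} \approx -0.00012617$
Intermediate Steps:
$b = -12$ ($b = 24 \left(\left(-2\right) \frac{1}{4}\right) = 24 \left(- \frac{1}{2}\right) = -12$)
$\frac{1}{R{\left(b \right)} + P} = \frac{1}{\left(-12\right)^{2} - 8070} = \frac{1}{144 - 8070} = \frac{1}{-7926} = - \frac{1}{7926}$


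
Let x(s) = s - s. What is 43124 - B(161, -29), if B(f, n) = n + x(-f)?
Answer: 43153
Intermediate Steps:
x(s) = 0
B(f, n) = n (B(f, n) = n + 0 = n)
43124 - B(161, -29) = 43124 - 1*(-29) = 43124 + 29 = 43153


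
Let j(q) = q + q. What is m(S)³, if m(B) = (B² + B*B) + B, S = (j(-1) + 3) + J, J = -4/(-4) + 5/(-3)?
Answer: 125/729 ≈ 0.17147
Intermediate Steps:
j(q) = 2*q
J = -⅔ (J = -4*(-¼) + 5*(-⅓) = 1 - 5/3 = -⅔ ≈ -0.66667)
S = ⅓ (S = (2*(-1) + 3) - ⅔ = (-2 + 3) - ⅔ = 1 - ⅔ = ⅓ ≈ 0.33333)
m(B) = B + 2*B² (m(B) = (B² + B²) + B = 2*B² + B = B + 2*B²)
m(S)³ = ((1 + 2*(⅓))/3)³ = ((1 + ⅔)/3)³ = ((⅓)*(5/3))³ = (5/9)³ = 125/729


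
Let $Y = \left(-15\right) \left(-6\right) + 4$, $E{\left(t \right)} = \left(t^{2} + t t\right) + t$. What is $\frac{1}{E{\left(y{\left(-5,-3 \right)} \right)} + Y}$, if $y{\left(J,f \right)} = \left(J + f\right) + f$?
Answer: $\frac{1}{325} \approx 0.0030769$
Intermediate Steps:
$y{\left(J,f \right)} = J + 2 f$
$E{\left(t \right)} = t + 2 t^{2}$ ($E{\left(t \right)} = \left(t^{2} + t^{2}\right) + t = 2 t^{2} + t = t + 2 t^{2}$)
$Y = 94$ ($Y = 90 + 4 = 94$)
$\frac{1}{E{\left(y{\left(-5,-3 \right)} \right)} + Y} = \frac{1}{\left(-5 + 2 \left(-3\right)\right) \left(1 + 2 \left(-5 + 2 \left(-3\right)\right)\right) + 94} = \frac{1}{\left(-5 - 6\right) \left(1 + 2 \left(-5 - 6\right)\right) + 94} = \frac{1}{- 11 \left(1 + 2 \left(-11\right)\right) + 94} = \frac{1}{- 11 \left(1 - 22\right) + 94} = \frac{1}{\left(-11\right) \left(-21\right) + 94} = \frac{1}{231 + 94} = \frac{1}{325}$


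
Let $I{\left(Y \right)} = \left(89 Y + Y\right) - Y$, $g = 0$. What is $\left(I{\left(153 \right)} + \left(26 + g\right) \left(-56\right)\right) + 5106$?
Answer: $17267$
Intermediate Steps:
$I{\left(Y \right)} = 89 Y$ ($I{\left(Y \right)} = 90 Y - Y = 89 Y$)
$\left(I{\left(153 \right)} + \left(26 + g\right) \left(-56\right)\right) + 5106 = \left(89 \cdot 153 + \left(26 + 0\right) \left(-56\right)\right) + 5106 = \left(13617 + 26 \left(-56\right)\right) + 5106 = \left(13617 - 1456\right) + 5106 = 12161 + 5106 = 17267$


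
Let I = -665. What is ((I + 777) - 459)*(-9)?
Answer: 3123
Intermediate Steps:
((I + 777) - 459)*(-9) = ((-665 + 777) - 459)*(-9) = (112 - 459)*(-9) = -347*(-9) = 3123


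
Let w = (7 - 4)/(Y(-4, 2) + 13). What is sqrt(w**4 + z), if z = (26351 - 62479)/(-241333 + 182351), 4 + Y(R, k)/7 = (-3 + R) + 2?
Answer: sqrt(3329604347245561)/73727500 ≈ 0.78265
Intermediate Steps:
Y(R, k) = -35 + 7*R (Y(R, k) = -28 + 7*((-3 + R) + 2) = -28 + 7*(-1 + R) = -28 + (-7 + 7*R) = -35 + 7*R)
w = -3/50 (w = (7 - 4)/((-35 + 7*(-4)) + 13) = 3/((-35 - 28) + 13) = 3/(-63 + 13) = 3/(-50) = 3*(-1/50) = -3/50 ≈ -0.060000)
z = 18064/29491 (z = -36128/(-58982) = -36128*(-1/58982) = 18064/29491 ≈ 0.61253)
sqrt(w**4 + z) = sqrt((-3/50)**4 + 18064/29491) = sqrt(81/6250000 + 18064/29491) = sqrt(112902388771/184318750000) = sqrt(3329604347245561)/73727500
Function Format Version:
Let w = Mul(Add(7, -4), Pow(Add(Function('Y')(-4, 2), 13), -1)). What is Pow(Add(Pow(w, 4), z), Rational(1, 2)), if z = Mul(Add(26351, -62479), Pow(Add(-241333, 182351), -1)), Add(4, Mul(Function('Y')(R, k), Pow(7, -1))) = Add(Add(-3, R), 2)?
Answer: Mul(Rational(1, 73727500), Pow(3329604347245561, Rational(1, 2))) ≈ 0.78265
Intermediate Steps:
Function('Y')(R, k) = Add(-35, Mul(7, R)) (Function('Y')(R, k) = Add(-28, Mul(7, Add(Add(-3, R), 2))) = Add(-28, Mul(7, Add(-1, R))) = Add(-28, Add(-7, Mul(7, R))) = Add(-35, Mul(7, R)))
w = Rational(-3, 50) (w = Mul(Add(7, -4), Pow(Add(Add(-35, Mul(7, -4)), 13), -1)) = Mul(3, Pow(Add(Add(-35, -28), 13), -1)) = Mul(3, Pow(Add(-63, 13), -1)) = Mul(3, Pow(-50, -1)) = Mul(3, Rational(-1, 50)) = Rational(-3, 50) ≈ -0.060000)
z = Rational(18064, 29491) (z = Mul(-36128, Pow(-58982, -1)) = Mul(-36128, Rational(-1, 58982)) = Rational(18064, 29491) ≈ 0.61253)
Pow(Add(Pow(w, 4), z), Rational(1, 2)) = Pow(Add(Pow(Rational(-3, 50), 4), Rational(18064, 29491)), Rational(1, 2)) = Pow(Add(Rational(81, 6250000), Rational(18064, 29491)), Rational(1, 2)) = Pow(Rational(112902388771, 184318750000), Rational(1, 2)) = Mul(Rational(1, 73727500), Pow(3329604347245561, Rational(1, 2)))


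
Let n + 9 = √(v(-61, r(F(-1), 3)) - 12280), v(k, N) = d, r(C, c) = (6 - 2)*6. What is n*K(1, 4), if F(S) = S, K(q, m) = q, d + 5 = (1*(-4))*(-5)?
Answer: -9 + I*√12265 ≈ -9.0 + 110.75*I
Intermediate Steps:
d = 15 (d = -5 + (1*(-4))*(-5) = -5 - 4*(-5) = -5 + 20 = 15)
r(C, c) = 24 (r(C, c) = 4*6 = 24)
v(k, N) = 15
n = -9 + I*√12265 (n = -9 + √(15 - 12280) = -9 + √(-12265) = -9 + I*√12265 ≈ -9.0 + 110.75*I)
n*K(1, 4) = (-9 + I*√12265)*1 = -9 + I*√12265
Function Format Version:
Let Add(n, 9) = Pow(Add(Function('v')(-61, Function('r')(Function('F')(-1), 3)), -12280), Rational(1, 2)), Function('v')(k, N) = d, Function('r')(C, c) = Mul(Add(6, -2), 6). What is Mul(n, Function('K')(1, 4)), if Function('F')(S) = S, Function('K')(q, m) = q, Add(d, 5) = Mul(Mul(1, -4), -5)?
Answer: Add(-9, Mul(I, Pow(12265, Rational(1, 2)))) ≈ Add(-9.0000, Mul(110.75, I))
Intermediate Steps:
d = 15 (d = Add(-5, Mul(Mul(1, -4), -5)) = Add(-5, Mul(-4, -5)) = Add(-5, 20) = 15)
Function('r')(C, c) = 24 (Function('r')(C, c) = Mul(4, 6) = 24)
Function('v')(k, N) = 15
n = Add(-9, Mul(I, Pow(12265, Rational(1, 2)))) (n = Add(-9, Pow(Add(15, -12280), Rational(1, 2))) = Add(-9, Pow(-12265, Rational(1, 2))) = Add(-9, Mul(I, Pow(12265, Rational(1, 2)))) ≈ Add(-9.0000, Mul(110.75, I)))
Mul(n, Function('K')(1, 4)) = Mul(Add(-9, Mul(I, Pow(12265, Rational(1, 2)))), 1) = Add(-9, Mul(I, Pow(12265, Rational(1, 2))))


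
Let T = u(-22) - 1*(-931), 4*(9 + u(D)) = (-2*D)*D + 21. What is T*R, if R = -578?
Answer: -792149/2 ≈ -3.9607e+5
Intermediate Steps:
u(D) = -15/4 - D²/2 (u(D) = -9 + ((-2*D)*D + 21)/4 = -9 + (-2*D² + 21)/4 = -9 + (21 - 2*D²)/4 = -9 + (21/4 - D²/2) = -15/4 - D²/2)
T = 2741/4 (T = (-15/4 - ½*(-22)²) - 1*(-931) = (-15/4 - ½*484) + 931 = (-15/4 - 242) + 931 = -983/4 + 931 = 2741/4 ≈ 685.25)
T*R = (2741/4)*(-578) = -792149/2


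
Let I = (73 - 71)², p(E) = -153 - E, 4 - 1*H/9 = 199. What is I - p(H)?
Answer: -1598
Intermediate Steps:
H = -1755 (H = 36 - 9*199 = 36 - 1791 = -1755)
I = 4 (I = 2² = 4)
I - p(H) = 4 - (-153 - 1*(-1755)) = 4 - (-153 + 1755) = 4 - 1*1602 = 4 - 1602 = -1598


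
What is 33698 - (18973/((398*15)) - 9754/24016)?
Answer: 1207767712193/35843880 ≈ 33695.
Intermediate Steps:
33698 - (18973/((398*15)) - 9754/24016) = 33698 - (18973/5970 - 9754*1/24016) = 33698 - (18973*(1/5970) - 4877/12008) = 33698 - (18973/5970 - 4877/12008) = 33698 - 1*99356047/35843880 = 33698 - 99356047/35843880 = 1207767712193/35843880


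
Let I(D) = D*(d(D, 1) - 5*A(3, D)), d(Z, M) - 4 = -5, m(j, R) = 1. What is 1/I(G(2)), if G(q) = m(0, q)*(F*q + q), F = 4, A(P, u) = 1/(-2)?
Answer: 1/15 ≈ 0.066667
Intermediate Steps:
A(P, u) = -½
d(Z, M) = -1 (d(Z, M) = 4 - 5 = -1)
G(q) = 5*q (G(q) = 1*(4*q + q) = 1*(5*q) = 5*q)
I(D) = 3*D/2 (I(D) = D*(-1 - 5*(-½)) = D*(-1 + 5/2) = D*(3/2) = 3*D/2)
1/I(G(2)) = 1/(3*(5*2)/2) = 1/((3/2)*10) = 1/15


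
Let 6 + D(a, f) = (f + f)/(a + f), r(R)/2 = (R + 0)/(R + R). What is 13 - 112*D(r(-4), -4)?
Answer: 1159/3 ≈ 386.33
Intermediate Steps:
r(R) = 1 (r(R) = 2*((R + 0)/(R + R)) = 2*(R/((2*R))) = 2*(R*(1/(2*R))) = 2*(½) = 1)
D(a, f) = -6 + 2*f/(a + f) (D(a, f) = -6 + (f + f)/(a + f) = -6 + (2*f)/(a + f) = -6 + 2*f/(a + f))
13 - 112*D(r(-4), -4) = 13 - 224*(-3*1 - 2*(-4))/(1 - 4) = 13 - 224*(-3 + 8)/(-3) = 13 - 224*(-1)*5/3 = 13 - 112*(-10/3) = 13 + 1120/3 = 1159/3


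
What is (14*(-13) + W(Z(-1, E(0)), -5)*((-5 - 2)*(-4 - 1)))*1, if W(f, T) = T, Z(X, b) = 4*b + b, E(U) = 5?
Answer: -357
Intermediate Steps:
Z(X, b) = 5*b
(14*(-13) + W(Z(-1, E(0)), -5)*((-5 - 2)*(-4 - 1)))*1 = (14*(-13) - 5*(-5 - 2)*(-4 - 1))*1 = (-182 - (-35)*(-5))*1 = (-182 - 5*35)*1 = (-182 - 175)*1 = -357*1 = -357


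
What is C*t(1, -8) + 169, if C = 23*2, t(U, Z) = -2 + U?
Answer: 123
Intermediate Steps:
C = 46
C*t(1, -8) + 169 = 46*(-2 + 1) + 169 = 46*(-1) + 169 = -46 + 169 = 123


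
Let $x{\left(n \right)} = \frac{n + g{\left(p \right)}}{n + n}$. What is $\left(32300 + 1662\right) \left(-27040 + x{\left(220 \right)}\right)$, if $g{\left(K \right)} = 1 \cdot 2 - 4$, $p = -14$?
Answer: $- \frac{101014721871}{110} \approx -9.1832 \cdot 10^{8}$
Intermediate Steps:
$g{\left(K \right)} = -2$ ($g{\left(K \right)} = 2 - 4 = -2$)
$x{\left(n \right)} = \frac{-2 + n}{2 n}$ ($x{\left(n \right)} = \frac{n - 2}{n + n} = \frac{-2 + n}{2 n}$)
$\left(32300 + 1662\right) \left(-27040 + x{\left(220 \right)}\right) = \left(32300 + 1662\right) \left(-27040 + \frac{-2 + 220}{2 \cdot 220}\right) = 33962 \left(-27040 + \frac{1}{2} \cdot \frac{1}{220} \cdot 218\right) = 33962 \left(-27040 + \frac{109}{220}\right) = 33962 \left(- \frac{5948691}{220}\right) = - \frac{101014721871}{110}$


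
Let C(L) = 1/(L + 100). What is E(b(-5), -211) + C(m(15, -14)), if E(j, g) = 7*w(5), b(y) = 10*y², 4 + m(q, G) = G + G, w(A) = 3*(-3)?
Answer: -4283/68 ≈ -62.985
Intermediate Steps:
w(A) = -9
m(q, G) = -4 + 2*G (m(q, G) = -4 + (G + G) = -4 + 2*G)
E(j, g) = -63 (E(j, g) = 7*(-9) = -63)
C(L) = 1/(100 + L)
E(b(-5), -211) + C(m(15, -14)) = -63 + 1/(100 + (-4 + 2*(-14))) = -63 + 1/(100 + (-4 - 28)) = -63 + 1/(100 - 32) = -63 + 1/68 = -4283/68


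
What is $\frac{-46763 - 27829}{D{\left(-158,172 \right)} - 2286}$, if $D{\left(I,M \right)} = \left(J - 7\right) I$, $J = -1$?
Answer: $\frac{5328}{73} \approx 72.986$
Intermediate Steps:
$D{\left(I,M \right)} = - 8 I$ ($D{\left(I,M \right)} = \left(-1 - 7\right) I = - 8 I$)
$\frac{-46763 - 27829}{D{\left(-158,172 \right)} - 2286} = \frac{-46763 - 27829}{\left(-8\right) \left(-158\right) - 2286} = - \frac{74592}{1264 - 2286} = - \frac{74592}{-1022} = \left(-74592\right) \left(- \frac{1}{1022}\right) = \frac{5328}{73}$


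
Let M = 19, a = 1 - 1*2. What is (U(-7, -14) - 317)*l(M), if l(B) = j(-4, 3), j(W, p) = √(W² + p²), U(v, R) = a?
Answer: -1590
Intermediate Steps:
a = -1 (a = 1 - 2 = -1)
U(v, R) = -1
l(B) = 5 (l(B) = √((-4)² + 3²) = √(16 + 9) = √25 = 5)
(U(-7, -14) - 317)*l(M) = (-1 - 317)*5 = -318*5 = -1590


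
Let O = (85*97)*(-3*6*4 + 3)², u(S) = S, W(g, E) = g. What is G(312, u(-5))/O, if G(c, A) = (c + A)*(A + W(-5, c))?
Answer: -614/7850889 ≈ -7.8208e-5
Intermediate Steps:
G(c, A) = (-5 + A)*(A + c) (G(c, A) = (c + A)*(A - 5) = (A + c)*(-5 + A) = (-5 + A)*(A + c))
O = 39254445 (O = 8245*(-18*4 + 3)² = 8245*(-72 + 3)² = 8245*(-69)² = 8245*4761 = 39254445)
G(312, u(-5))/O = ((-5)² - 5*(-5) - 5*312 - 5*312)/39254445 = (25 + 25 - 1560 - 1560)*(1/39254445) = -3070*1/39254445 = -614/7850889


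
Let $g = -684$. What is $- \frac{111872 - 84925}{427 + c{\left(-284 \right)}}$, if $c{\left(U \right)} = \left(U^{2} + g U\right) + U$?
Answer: $- \frac{26947}{275055} \approx -0.09797$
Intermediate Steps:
$c{\left(U \right)} = U^{2} - 683 U$ ($c{\left(U \right)} = \left(U^{2} - 684 U\right) + U = U^{2} - 683 U$)
$- \frac{111872 - 84925}{427 + c{\left(-284 \right)}} = - \frac{111872 - 84925}{427 - 284 \left(-683 - 284\right)} = - \frac{26947}{427 - -274628} = - \frac{26947}{427 + 274628} = - \frac{26947}{275055}$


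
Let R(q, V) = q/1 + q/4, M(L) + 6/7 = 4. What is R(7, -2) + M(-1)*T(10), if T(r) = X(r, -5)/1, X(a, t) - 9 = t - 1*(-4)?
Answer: 949/28 ≈ 33.893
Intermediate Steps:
X(a, t) = 13 + t (X(a, t) = 9 + (t - 1*(-4)) = 9 + (t + 4) = 9 + (4 + t) = 13 + t)
M(L) = 22/7 (M(L) = -6/7 + 4 = 22/7)
R(q, V) = 5*q/4 (R(q, V) = q*1 + q*(1/4) = q + q/4 = 5*q/4)
T(r) = 8 (T(r) = (13 - 5)/1 = 8*1 = 8)
R(7, -2) + M(-1)*T(10) = (5/4)*7 + (22/7)*8 = 35/4 + 176/7 = 949/28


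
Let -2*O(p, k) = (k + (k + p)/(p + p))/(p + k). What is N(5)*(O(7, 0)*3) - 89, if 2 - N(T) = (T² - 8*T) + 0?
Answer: -2543/28 ≈ -90.821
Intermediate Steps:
O(p, k) = -(k + (k + p)/(2*p))/(2*(k + p)) (O(p, k) = -(k + (k + p)/(p + p))/(2*(p + k)) = -(k + (k + p)/((2*p)))/(2*(k + p)) = -(k + (k + p)*(1/(2*p)))/(2*(k + p)) = -(k + (k + p)/(2*p))/(2*(k + p)))
N(T) = 2 - T² + 8*T (N(T) = 2 - ((T² - 8*T) + 0) = 2 - (T² - 8*T) = 2 + (-T² + 8*T) = 2 - T² + 8*T)
N(5)*(O(7, 0)*3) - 89 = (2 - 1*5² + 8*5)*(((¼)*(-1*0 - 1*7 - 2*0*7)/(7*(0 + 7)))*3) - 89 = (2 - 1*25 + 40)*(((¼)*(⅐)*(0 - 7 + 0)/7)*3) - 89 = (2 - 25 + 40)*(((¼)*(⅐)*(⅐)*(-7))*3) - 89 = 17*(-1/28*3) - 89 = 17*(-3/28) - 89 = -51/28 - 89 = -2543/28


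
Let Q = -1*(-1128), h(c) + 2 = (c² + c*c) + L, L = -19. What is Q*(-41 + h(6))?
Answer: 11280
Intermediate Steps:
h(c) = -21 + 2*c² (h(c) = -2 + ((c² + c*c) - 19) = -2 + ((c² + c²) - 19) = -2 + (2*c² - 19) = -2 + (-19 + 2*c²) = -21 + 2*c²)
Q = 1128
Q*(-41 + h(6)) = 1128*(-41 + (-21 + 2*6²)) = 1128*(-41 + (-21 + 2*36)) = 1128*(-41 + (-21 + 72)) = 1128*(-41 + 51) = 1128*10 = 11280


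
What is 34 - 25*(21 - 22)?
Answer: 59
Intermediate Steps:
34 - 25*(21 - 22) = 34 - 25*(-1) = 34 + 25 = 59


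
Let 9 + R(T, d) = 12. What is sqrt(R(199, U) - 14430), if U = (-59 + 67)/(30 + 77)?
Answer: 3*I*sqrt(1603) ≈ 120.11*I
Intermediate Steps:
U = 8/107 ≈ 0.074766
R(T, d) = 3 (R(T, d) = -9 + 12 = 3)
sqrt(R(199, U) - 14430) = sqrt(3 - 14430) = sqrt(-14427) = 3*I*sqrt(1603)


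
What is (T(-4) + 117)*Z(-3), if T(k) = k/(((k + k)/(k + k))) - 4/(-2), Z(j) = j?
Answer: -345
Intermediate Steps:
T(k) = 2 + k (T(k) = k/(((2*k)/((2*k)))) - 4*(-½) = k/(((2*k)*(1/(2*k)))) + 2 = k/1 + 2 = k*1 + 2 = k + 2 = 2 + k)
(T(-4) + 117)*Z(-3) = ((2 - 4) + 117)*(-3) = (-2 + 117)*(-3) = 115*(-3) = -345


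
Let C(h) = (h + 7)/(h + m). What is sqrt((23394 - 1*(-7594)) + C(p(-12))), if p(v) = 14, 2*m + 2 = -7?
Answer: sqrt(11187466)/19 ≈ 176.04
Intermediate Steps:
m = -9/2 (m = -1 + (1/2)*(-7) = -1 - 7/2 = -9/2 ≈ -4.5000)
C(h) = (7 + h)/(-9/2 + h) (C(h) = (h + 7)/(h - 9/2) = (7 + h)/(-9/2 + h))
sqrt((23394 - 1*(-7594)) + C(p(-12))) = sqrt((23394 - 1*(-7594)) + 2*(7 + 14)/(-9 + 2*14)) = sqrt((23394 + 7594) + 2*21/(-9 + 28)) = sqrt(30988 + 2*21/19) = sqrt(30988 + 2*(1/19)*21) = sqrt(30988 + 42/19) = sqrt(588814/19) = sqrt(11187466)/19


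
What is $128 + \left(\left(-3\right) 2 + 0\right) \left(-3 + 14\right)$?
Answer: $62$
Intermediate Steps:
$128 + \left(\left(-3\right) 2 + 0\right) \left(-3 + 14\right) = 128 + \left(-6 + 0\right) 11 = 128 - 66 = 62$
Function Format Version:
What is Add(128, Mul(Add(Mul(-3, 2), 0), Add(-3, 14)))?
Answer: 62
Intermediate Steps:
Add(128, Mul(Add(Mul(-3, 2), 0), Add(-3, 14))) = Add(128, Mul(Add(-6, 0), 11)) = Add(128, Mul(-6, 11)) = Add(128, -66) = 62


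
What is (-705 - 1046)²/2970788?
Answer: 3066001/2970788 ≈ 1.0320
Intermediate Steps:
(-705 - 1046)²/2970788 = (-1751)²*(1/2970788) = 3066001*(1/2970788) = 3066001/2970788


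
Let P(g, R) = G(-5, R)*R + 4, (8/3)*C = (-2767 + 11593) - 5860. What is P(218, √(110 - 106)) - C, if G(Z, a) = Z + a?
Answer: -4457/4 ≈ -1114.3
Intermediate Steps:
C = 4449/4 (C = 3*((-2767 + 11593) - 5860)/8 = 3*(8826 - 5860)/8 = (3/8)*2966 = 4449/4 ≈ 1112.3)
P(g, R) = 4 + R*(-5 + R) (P(g, R) = (-5 + R)*R + 4 = R*(-5 + R) + 4 = 4 + R*(-5 + R))
P(218, √(110 - 106)) - C = (4 + √(110 - 106)*(-5 + √(110 - 106))) - 1*4449/4 = (4 + √4*(-5 + √4)) - 4449/4 = (4 + 2*(-5 + 2)) - 4449/4 = (4 + 2*(-3)) - 4449/4 = (4 - 6) - 4449/4 = -2 - 4449/4 = -4457/4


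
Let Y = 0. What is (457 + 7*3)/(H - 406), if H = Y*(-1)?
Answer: -239/203 ≈ -1.1773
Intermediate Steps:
H = 0 (H = 0*(-1) = 0)
(457 + 7*3)/(H - 406) = (457 + 7*3)/(0 - 406) = (457 + 21)/(-406) = 478*(-1/406) = -239/203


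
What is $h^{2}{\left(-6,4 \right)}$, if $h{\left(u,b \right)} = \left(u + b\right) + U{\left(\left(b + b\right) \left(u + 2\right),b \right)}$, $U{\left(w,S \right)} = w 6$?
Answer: $37636$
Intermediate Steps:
$U{\left(w,S \right)} = 6 w$
$h{\left(u,b \right)} = b + u + 12 b \left(2 + u\right)$ ($h{\left(u,b \right)} = \left(u + b\right) + 6 \left(b + b\right) \left(u + 2\right) = \left(b + u\right) + 6 \cdot 2 b \left(2 + u\right) = \left(b + u\right) + 12 b \left(2 + u\right) = b + u + 12 b \left(2 + u\right)$)
$h^{2}{\left(-6,4 \right)} = \left(4 - 6 + 12 \cdot 4 \left(2 - 6\right)\right)^{2} = \left(4 - 6 + 12 \cdot 4 \left(-4\right)\right)^{2} = \left(4 - 6 - 192\right)^{2} = \left(-194\right)^{2} = 37636$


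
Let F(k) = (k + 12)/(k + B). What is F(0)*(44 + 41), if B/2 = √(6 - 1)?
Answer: 102*√5 ≈ 228.08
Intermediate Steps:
B = 2*√5 (B = 2*√(6 - 1) = 2*√5 ≈ 4.4721)
F(k) = (12 + k)/(k + 2*√5) (F(k) = (k + 12)/(k + 2*√5) = (12 + k)/(k + 2*√5))
F(0)*(44 + 41) = ((12 + 0)/(0 + 2*√5))*(44 + 41) = (12/(2*√5))*85 = ((√5/10)*12)*85 = (6*√5/5)*85 = 102*√5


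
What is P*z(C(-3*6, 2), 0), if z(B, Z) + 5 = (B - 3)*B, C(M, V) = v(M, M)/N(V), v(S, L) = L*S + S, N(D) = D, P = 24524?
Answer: 562703180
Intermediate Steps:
v(S, L) = S + L*S
C(M, V) = M*(1 + M)/V (C(M, V) = (M*(1 + M))/V = M*(1 + M)/V)
z(B, Z) = -5 + B*(-3 + B) (z(B, Z) = -5 + (B - 3)*B = -5 + (-3 + B)*B = -5 + B*(-3 + B))
P*z(C(-3*6, 2), 0) = 24524*(-5 + (-3*6*(1 - 3*6)/2)² - 3*(-3*6)*(1 - 3*6)/2) = 24524*(-5 + (-18*½*(1 - 18))² - (-54)*(1 - 18)/2) = 24524*(-5 + (-18*½*(-17))² - (-54)*(-17)/2) = 24524*(-5 + 153² - 3*153) = 24524*(-5 + 23409 - 459) = 24524*22945 = 562703180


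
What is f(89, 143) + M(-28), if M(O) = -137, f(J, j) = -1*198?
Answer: -335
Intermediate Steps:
f(J, j) = -198
f(89, 143) + M(-28) = -198 - 137 = -335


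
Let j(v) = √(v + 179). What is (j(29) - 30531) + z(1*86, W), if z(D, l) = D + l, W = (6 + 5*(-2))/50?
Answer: -761127/25 + 4*√13 ≈ -30431.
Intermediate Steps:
j(v) = √(179 + v)
W = -2/25 (W = (6 - 10)*(1/50) = -4*1/50 = -2/25 ≈ -0.080000)
(j(29) - 30531) + z(1*86, W) = (√(179 + 29) - 30531) + (1*86 - 2/25) = (√208 - 30531) + (86 - 2/25) = (4*√13 - 30531) + 2148/25 = (-30531 + 4*√13) + 2148/25 = -761127/25 + 4*√13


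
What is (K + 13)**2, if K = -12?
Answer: 1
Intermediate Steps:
(K + 13)**2 = (-12 + 13)**2 = 1**2 = 1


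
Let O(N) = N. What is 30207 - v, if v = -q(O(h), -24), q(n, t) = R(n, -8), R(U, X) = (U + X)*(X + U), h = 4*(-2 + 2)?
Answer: 30271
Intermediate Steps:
h = 0 (h = 4*0 = 0)
R(U, X) = (U + X)**2 (R(U, X) = (U + X)*(U + X) = (U + X)**2)
q(n, t) = (-8 + n)**2 (q(n, t) = (n - 8)**2 = (-8 + n)**2)
v = -64 (v = -(-8 + 0)**2 = -1*(-8)**2 = -1*64 = -64)
30207 - v = 30207 - 1*(-64) = 30207 + 64 = 30271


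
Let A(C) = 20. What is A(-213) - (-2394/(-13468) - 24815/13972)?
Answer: 20736007/960076 ≈ 21.598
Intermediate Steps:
A(-213) - (-2394/(-13468) - 24815/13972) = 20 - (-2394/(-13468) - 24815/13972) = 20 - (-2394*(-1/13468) - 24815*1/13972) = 20 - (171/962 - 3545/1996) = 20 - 1*(-1534487/960076) = 20 + 1534487/960076 = 20736007/960076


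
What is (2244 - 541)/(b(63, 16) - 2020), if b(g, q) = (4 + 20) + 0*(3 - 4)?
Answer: -1703/1996 ≈ -0.85321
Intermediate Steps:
b(g, q) = 24 (b(g, q) = 24 + 0*(-1) = 24 + 0 = 24)
(2244 - 541)/(b(63, 16) - 2020) = (2244 - 541)/(24 - 2020) = 1703/(-1996) = 1703*(-1/1996) = -1703/1996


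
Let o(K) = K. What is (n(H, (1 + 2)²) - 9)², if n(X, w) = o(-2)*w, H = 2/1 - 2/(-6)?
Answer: 729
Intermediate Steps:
H = 7/3 (H = 2*1 - 2*(-⅙) = 2 + ⅓ = 7/3 ≈ 2.3333)
n(X, w) = -2*w
(n(H, (1 + 2)²) - 9)² = (-2*(1 + 2)² - 9)² = (-2*3² - 9)² = (-2*9 - 9)² = (-18 - 9)² = (-27)² = 729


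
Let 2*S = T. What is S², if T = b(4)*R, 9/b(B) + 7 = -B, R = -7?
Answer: 3969/484 ≈ 8.2004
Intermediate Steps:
b(B) = 9/(-7 - B)
T = 63/11 (T = -9/(7 + 4)*(-7) = -9/11*(-7) = 63/11 ≈ 5.7273)
S = 63/22 (S = (½)*(63/11) = 63/22 ≈ 2.8636)
S² = (63/22)² = 3969/484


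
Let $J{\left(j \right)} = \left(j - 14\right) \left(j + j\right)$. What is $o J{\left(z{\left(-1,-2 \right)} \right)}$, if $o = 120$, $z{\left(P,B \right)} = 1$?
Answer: $-3120$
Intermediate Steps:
$J{\left(j \right)} = 2 j \left(-14 + j\right)$ ($J{\left(j \right)} = \left(-14 + j\right) 2 j = 2 j \left(-14 + j\right)$)
$o J{\left(z{\left(-1,-2 \right)} \right)} = 120 \cdot 2 \cdot 1 \left(-14 + 1\right) = 120 \cdot 2 \cdot 1 \left(-13\right) = 120 \left(-26\right) = -3120$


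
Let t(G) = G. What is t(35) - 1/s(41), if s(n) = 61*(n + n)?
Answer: 175069/5002 ≈ 35.000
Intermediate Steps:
s(n) = 122*n (s(n) = 61*(2*n) = 122*n)
t(35) - 1/s(41) = 35 - 1/(122*41) = 35 - 1/5002 = 175069/5002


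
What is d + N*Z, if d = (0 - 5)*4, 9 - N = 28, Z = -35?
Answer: 645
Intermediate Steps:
N = -19 (N = 9 - 1*28 = 9 - 28 = -19)
d = -20 (d = -5*4 = -20)
d + N*Z = -20 - 19*(-35) = -20 + 665 = 645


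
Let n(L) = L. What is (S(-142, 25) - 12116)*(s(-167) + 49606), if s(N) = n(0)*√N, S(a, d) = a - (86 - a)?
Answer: -619380516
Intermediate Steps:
S(a, d) = -86 + 2*a (S(a, d) = a + (-86 + a) = -86 + 2*a)
s(N) = 0 (s(N) = 0*√N = 0)
(S(-142, 25) - 12116)*(s(-167) + 49606) = ((-86 + 2*(-142)) - 12116)*(0 + 49606) = ((-86 - 284) - 12116)*49606 = (-370 - 12116)*49606 = -12486*49606 = -619380516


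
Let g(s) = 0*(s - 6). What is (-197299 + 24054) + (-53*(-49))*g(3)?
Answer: -173245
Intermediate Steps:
g(s) = 0 (g(s) = 0*(-6 + s) = 0)
(-197299 + 24054) + (-53*(-49))*g(3) = (-197299 + 24054) - 53*(-49)*0 = -173245 + 2597*0 = -173245 + 0 = -173245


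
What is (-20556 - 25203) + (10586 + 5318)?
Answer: -29855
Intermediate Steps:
(-20556 - 25203) + (10586 + 5318) = -45759 + 15904 = -29855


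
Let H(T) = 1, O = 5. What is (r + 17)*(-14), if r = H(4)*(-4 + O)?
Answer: -252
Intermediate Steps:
r = 1 (r = 1*(-4 + 5) = 1*1 = 1)
(r + 17)*(-14) = (1 + 17)*(-14) = 18*(-14) = -252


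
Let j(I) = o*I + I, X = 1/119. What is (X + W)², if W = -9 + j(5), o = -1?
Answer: 1144900/14161 ≈ 80.849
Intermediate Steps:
X = 1/119 ≈ 0.0084034
j(I) = 0 (j(I) = -I + I = 0)
W = -9 (W = -9 + 0 = -9)
(X + W)² = (1/119 - 9)² = (-1070/119)² = 1144900/14161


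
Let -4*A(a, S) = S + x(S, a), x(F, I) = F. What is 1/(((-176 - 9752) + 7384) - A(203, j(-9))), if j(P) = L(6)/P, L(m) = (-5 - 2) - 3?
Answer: -9/22891 ≈ -0.00039317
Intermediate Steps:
L(m) = -10 (L(m) = -7 - 3 = -10)
j(P) = -10/P
A(a, S) = -S/2 (A(a, S) = -(S + S)/4 = -S/2)
1/(((-176 - 9752) + 7384) - A(203, j(-9))) = 1/(((-176 - 9752) + 7384) - (-1)*(-10/(-9))/2) = 1/((-9928 + 7384) - (-1)*(-10*(-⅑))/2) = 1/(-2544 - (-1)*10/(2*9)) = 1/(-2544 - 1*(-5/9)) = 1/(-2544 + 5/9) = 1/(-22891/9) = -9/22891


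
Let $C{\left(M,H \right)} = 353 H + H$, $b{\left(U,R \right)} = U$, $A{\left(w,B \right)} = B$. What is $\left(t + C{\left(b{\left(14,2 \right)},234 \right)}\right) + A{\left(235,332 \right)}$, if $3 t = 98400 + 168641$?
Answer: $\frac{516545}{3} \approx 1.7218 \cdot 10^{5}$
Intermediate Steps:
$t = \frac{267041}{3}$ ($t = \frac{98400 + 168641}{3} = \frac{1}{3} \cdot 267041 = \frac{267041}{3} \approx 89014.0$)
$C{\left(M,H \right)} = 354 H$
$\left(t + C{\left(b{\left(14,2 \right)},234 \right)}\right) + A{\left(235,332 \right)} = \left(\frac{267041}{3} + 354 \cdot 234\right) + 332 = \left(\frac{267041}{3} + 82836\right) + 332 = \frac{515549}{3} + 332 = \frac{516545}{3}$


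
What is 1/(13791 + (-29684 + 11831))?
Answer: -1/4062 ≈ -0.00024618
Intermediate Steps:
1/(13791 + (-29684 + 11831)) = 1/(13791 - 17853) = 1/(-4062) = -1/4062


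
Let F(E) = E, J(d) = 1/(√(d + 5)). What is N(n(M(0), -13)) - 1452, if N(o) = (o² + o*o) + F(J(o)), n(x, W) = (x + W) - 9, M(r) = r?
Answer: -484 - I*√17/17 ≈ -484.0 - 0.24254*I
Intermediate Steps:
n(x, W) = -9 + W + x (n(x, W) = (W + x) - 9 = -9 + W + x)
J(d) = (5 + d)^(-½) (J(d) = 1/(√(5 + d)) = (5 + d)^(-½))
N(o) = (5 + o)^(-½) + 2*o² (N(o) = (o² + o*o) + (5 + o)^(-½) = (o² + o²) + (5 + o)^(-½) = 2*o² + (5 + o)^(-½) = (5 + o)^(-½) + 2*o²)
N(n(M(0), -13)) - 1452 = ((5 + (-9 - 13 + 0))^(-½) + 2*(-9 - 13 + 0)²) - 1452 = ((5 - 22)^(-½) + 2*(-22)²) - 1452 = ((-17)^(-½) + 2*484) - 1452 = (-I*√17/17 + 968) - 1452 = (968 - I*√17/17) - 1452 = -484 - I*√17/17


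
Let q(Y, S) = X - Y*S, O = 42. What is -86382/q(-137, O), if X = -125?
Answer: -86382/5629 ≈ -15.346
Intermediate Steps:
q(Y, S) = -125 - S*Y (q(Y, S) = -125 - Y*S = -125 - S*Y)
-86382/q(-137, O) = -86382/(-125 - 1*42*(-137)) = -86382/(-125 + 5754) = -86382/5629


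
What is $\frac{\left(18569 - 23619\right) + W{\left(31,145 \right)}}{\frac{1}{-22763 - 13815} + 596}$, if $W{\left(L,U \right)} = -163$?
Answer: $- \frac{190681114}{21800487} \approx -8.7466$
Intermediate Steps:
$\frac{\left(18569 - 23619\right) + W{\left(31,145 \right)}}{\frac{1}{-22763 - 13815} + 596} = \frac{\left(18569 - 23619\right) - 163}{\frac{1}{-22763 - 13815} + 596} = \frac{-5050 - 163}{\frac{1}{-36578} + 596} = - \frac{5213}{- \frac{1}{36578} + 596} = - \frac{5213}{\frac{21800487}{36578}} = \left(-5213\right) \frac{36578}{21800487} = - \frac{190681114}{21800487}$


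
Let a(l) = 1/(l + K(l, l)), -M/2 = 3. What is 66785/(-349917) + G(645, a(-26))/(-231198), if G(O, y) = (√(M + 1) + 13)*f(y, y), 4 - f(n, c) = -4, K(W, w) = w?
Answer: -2579491633/13483351761 - 4*I*√5/115599 ≈ -0.19131 - 7.7373e-5*I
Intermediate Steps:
M = -6 (M = -2*3 = -6)
a(l) = 1/(2*l) (a(l) = 1/(l + l) = 1/(2*l))
f(n, c) = 8 (f(n, c) = 4 - 1*(-4) = 4 + 4 = 8)
G(O, y) = 104 + 8*I*√5 (G(O, y) = (√(-6 + 1) + 13)*8 = (√(-5) + 13)*8 = (I*√5 + 13)*8 = (13 + I*√5)*8 = 104 + 8*I*√5)
66785/(-349917) + G(645, a(-26))/(-231198) = 66785/(-349917) + (104 + 8*I*√5)/(-231198) = 66785*(-1/349917) + (104 + 8*I*√5)*(-1/231198) = -66785/349917 + (-52/115599 - 4*I*√5/115599) = -2579491633/13483351761 - 4*I*√5/115599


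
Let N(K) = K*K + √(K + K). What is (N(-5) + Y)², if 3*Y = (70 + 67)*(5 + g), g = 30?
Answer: 23716810/9 + 9740*I*√10/3 ≈ 2.6352e+6 + 10267.0*I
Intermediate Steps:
N(K) = K² + √2*√K (N(K) = K² + √(2*K) = K² + √2*√K)
Y = 4795/3 (Y = ((70 + 67)*(5 + 30))/3 = (137*35)/3 = (⅓)*4795 = 4795/3 ≈ 1598.3)
(N(-5) + Y)² = (((-5)² + √2*√(-5)) + 4795/3)² = ((25 + √2*(I*√5)) + 4795/3)² = ((25 + I*√10) + 4795/3)² = (4870/3 + I*√10)²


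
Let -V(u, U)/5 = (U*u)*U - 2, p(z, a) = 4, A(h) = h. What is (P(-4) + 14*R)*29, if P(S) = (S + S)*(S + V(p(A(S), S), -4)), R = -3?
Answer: 71630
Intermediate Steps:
V(u, U) = 10 - 5*u*U² (V(u, U) = -5*((U*u)*U - 2) = -5*(u*U² - 2) = -5*(-2 + u*U²) = 10 - 5*u*U²)
P(S) = 2*S*(-310 + S) (P(S) = (S + S)*(S + (10 - 5*4*(-4)²)) = (2*S)*(S + (10 - 5*4*16)) = (2*S)*(S + (10 - 320)) = (2*S)*(S - 310) = (2*S)*(-310 + S) = 2*S*(-310 + S))
(P(-4) + 14*R)*29 = (2*(-4)*(-310 - 4) + 14*(-3))*29 = (2*(-4)*(-314) - 42)*29 = (2512 - 42)*29 = 2470*29 = 71630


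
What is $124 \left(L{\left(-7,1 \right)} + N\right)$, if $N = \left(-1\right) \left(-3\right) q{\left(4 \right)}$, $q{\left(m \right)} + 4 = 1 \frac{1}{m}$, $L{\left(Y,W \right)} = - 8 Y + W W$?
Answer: $5673$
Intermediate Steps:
$L{\left(Y,W \right)} = W^{2} - 8 Y$ ($L{\left(Y,W \right)} = - 8 Y + W^{2} = W^{2} - 8 Y$)
$q{\left(m \right)} = -4 + \frac{1}{m}$ ($q{\left(m \right)} = -4 + 1 \frac{1}{m} = -4 + \frac{1}{m}$)
$N = - \frac{45}{4}$ ($N = \left(-1\right) \left(-3\right) \left(-4 + \frac{1}{4}\right) = 3 \left(-4 + \frac{1}{4}\right) = 3 \left(- \frac{15}{4}\right) = - \frac{45}{4} \approx -11.25$)
$124 \left(L{\left(-7,1 \right)} + N\right) = 124 \left(\left(1^{2} - -56\right) - \frac{45}{4}\right) = 124 \left(\left(1 + 56\right) - \frac{45}{4}\right) = 124 \left(57 - \frac{45}{4}\right) = 124 \cdot \frac{183}{4} = 5673$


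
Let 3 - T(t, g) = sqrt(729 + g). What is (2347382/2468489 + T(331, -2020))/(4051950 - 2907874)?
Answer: 9752849/2824139021164 - I*sqrt(1291)/1144076 ≈ 3.4534e-6 - 3.1406e-5*I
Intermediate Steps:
T(t, g) = 3 - sqrt(729 + g)
(2347382/2468489 + T(331, -2020))/(4051950 - 2907874) = (2347382/2468489 + (3 - sqrt(729 - 2020)))/(4051950 - 2907874) = (2347382*(1/2468489) + (3 - sqrt(-1291)))/1144076 = (2347382/2468489 + (3 - I*sqrt(1291)))*(1/1144076) = (9752849/2468489 - I*sqrt(1291))*(1/1144076) = 9752849/2824139021164 - I*sqrt(1291)/1144076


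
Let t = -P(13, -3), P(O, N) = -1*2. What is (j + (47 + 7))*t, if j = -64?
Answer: -20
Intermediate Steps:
P(O, N) = -2
t = 2 (t = -1*(-2) = 2)
(j + (47 + 7))*t = (-64 + (47 + 7))*2 = (-64 + 54)*2 = -10*2 = -20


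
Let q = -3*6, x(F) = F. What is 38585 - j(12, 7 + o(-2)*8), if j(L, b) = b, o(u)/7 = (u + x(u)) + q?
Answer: 39810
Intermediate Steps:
q = -18
o(u) = -126 + 14*u (o(u) = 7*((u + u) - 18) = 7*(2*u - 18) = 7*(-18 + 2*u) = -126 + 14*u)
38585 - j(12, 7 + o(-2)*8) = 38585 - (7 + (-126 + 14*(-2))*8) = 38585 - (7 + (-126 - 28)*8) = 38585 - (7 - 154*8) = 38585 - (7 - 1232) = 38585 - 1*(-1225) = 38585 + 1225 = 39810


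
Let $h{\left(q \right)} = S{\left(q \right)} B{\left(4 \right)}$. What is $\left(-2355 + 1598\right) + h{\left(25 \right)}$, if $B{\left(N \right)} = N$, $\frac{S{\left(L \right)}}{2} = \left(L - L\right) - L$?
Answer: $-957$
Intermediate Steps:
$S{\left(L \right)} = - 2 L$ ($S{\left(L \right)} = 2 \left(\left(L - L\right) - L\right) = 2 \left(0 - L\right) = 2 \left(- L\right) = - 2 L$)
$h{\left(q \right)} = - 8 q$ ($h{\left(q \right)} = - 2 q 4 = - 8 q$)
$\left(-2355 + 1598\right) + h{\left(25 \right)} = \left(-2355 + 1598\right) - 200 = -757 - 200 = -957$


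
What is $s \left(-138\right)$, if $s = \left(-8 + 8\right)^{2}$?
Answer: $0$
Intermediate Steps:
$s = 0$ ($s = 0^{2} = 0$)
$s \left(-138\right) = 0 \left(-138\right) = 0$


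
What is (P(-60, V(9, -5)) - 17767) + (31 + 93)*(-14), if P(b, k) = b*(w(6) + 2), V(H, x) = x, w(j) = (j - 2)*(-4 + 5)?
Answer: -19863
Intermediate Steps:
w(j) = -2 + j (w(j) = (-2 + j)*1 = -2 + j)
P(b, k) = 6*b (P(b, k) = b*((-2 + 6) + 2) = b*(4 + 2) = b*6 = 6*b)
(P(-60, V(9, -5)) - 17767) + (31 + 93)*(-14) = (6*(-60) - 17767) + (31 + 93)*(-14) = (-360 - 17767) + 124*(-14) = -18127 - 1736 = -19863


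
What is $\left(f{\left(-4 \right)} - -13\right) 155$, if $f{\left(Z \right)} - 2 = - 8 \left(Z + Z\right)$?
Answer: $12245$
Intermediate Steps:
$f{\left(Z \right)} = 2 - 16 Z$ ($f{\left(Z \right)} = 2 - 8 \left(Z + Z\right) = 2 - 8 \cdot 2 Z = 2 - 16 Z$)
$\left(f{\left(-4 \right)} - -13\right) 155 = \left(\left(2 - -64\right) - -13\right) 155 = \left(\left(2 + 64\right) + 13\right) 155 = \left(66 + 13\right) 155 = 79 \cdot 155 = 12245$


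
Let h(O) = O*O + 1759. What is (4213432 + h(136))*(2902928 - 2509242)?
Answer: 1666743300282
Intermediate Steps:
h(O) = 1759 + O² (h(O) = O² + 1759 = 1759 + O²)
(4213432 + h(136))*(2902928 - 2509242) = (4213432 + (1759 + 136²))*(2902928 - 2509242) = (4213432 + (1759 + 18496))*393686 = (4213432 + 20255)*393686 = 4233687*393686 = 1666743300282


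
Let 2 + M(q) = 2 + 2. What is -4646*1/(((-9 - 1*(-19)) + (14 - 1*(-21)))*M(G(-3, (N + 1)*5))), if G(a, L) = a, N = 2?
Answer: -2323/45 ≈ -51.622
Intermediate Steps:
M(q) = 2 (M(q) = -2 + (2 + 2) = -2 + 4 = 2)
-4646*1/(((-9 - 1*(-19)) + (14 - 1*(-21)))*M(G(-3, (N + 1)*5))) = -4646*1/(2*((-9 - 1*(-19)) + (14 - 1*(-21)))) = -4646*1/(2*((-9 + 19) + (14 + 21))) = -4646*1/(2*(10 + 35)) = -4646/(2*45) = -4646/90 = -4646*1/90 = -2323/45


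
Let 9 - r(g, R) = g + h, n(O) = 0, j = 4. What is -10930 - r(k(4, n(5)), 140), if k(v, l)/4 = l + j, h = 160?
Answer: -10763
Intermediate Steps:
k(v, l) = 16 + 4*l (k(v, l) = 4*(l + 4) = 4*(4 + l) = 16 + 4*l)
r(g, R) = -151 - g (r(g, R) = 9 - (g + 160) = 9 - (160 + g) = 9 + (-160 - g) = -151 - g)
-10930 - r(k(4, n(5)), 140) = -10930 - (-151 - (16 + 4*0)) = -10930 - (-151 - (16 + 0)) = -10930 - (-151 - 1*16) = -10930 - (-151 - 16) = -10930 - 1*(-167) = -10930 + 167 = -10763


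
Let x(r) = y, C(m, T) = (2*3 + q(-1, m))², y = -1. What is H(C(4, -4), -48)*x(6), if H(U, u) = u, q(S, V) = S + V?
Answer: 48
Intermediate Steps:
C(m, T) = (5 + m)² (C(m, T) = (2*3 + (-1 + m))² = (6 + (-1 + m))² = (5 + m)²)
x(r) = -1
H(C(4, -4), -48)*x(6) = -48*(-1) = 48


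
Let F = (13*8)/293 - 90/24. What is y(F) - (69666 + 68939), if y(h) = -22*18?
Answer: -139001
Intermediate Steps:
F = -3979/1172 (F = 104*(1/293) - 90*1/24 = 104/293 - 15/4 = -3979/1172 ≈ -3.3951)
y(h) = -396
y(F) - (69666 + 68939) = -396 - (69666 + 68939) = -396 - 1*138605 = -396 - 138605 = -139001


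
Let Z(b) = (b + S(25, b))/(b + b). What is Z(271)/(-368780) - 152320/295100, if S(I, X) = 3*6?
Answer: -304456180071/589842220760 ≈ -0.51617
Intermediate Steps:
S(I, X) = 18
Z(b) = (18 + b)/(2*b) (Z(b) = (b + 18)/(b + b) = (18 + b)/((2*b)) = (18 + b)*(1/(2*b)) = (18 + b)/(2*b))
Z(271)/(-368780) - 152320/295100 = ((½)*(18 + 271)/271)/(-368780) - 152320/295100 = ((½)*(1/271)*289)*(-1/368780) - 152320*1/295100 = (289/542)*(-1/368780) - 7616/14755 = -289/199878760 - 7616/14755 = -304456180071/589842220760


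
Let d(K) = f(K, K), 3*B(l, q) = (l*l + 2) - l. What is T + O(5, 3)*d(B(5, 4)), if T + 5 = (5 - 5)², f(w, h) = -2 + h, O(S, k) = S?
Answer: 65/3 ≈ 21.667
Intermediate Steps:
B(l, q) = ⅔ - l/3 + l²/3 (B(l, q) = ((l*l + 2) - l)/3 = ((l² + 2) - l)/3 = ((2 + l²) - l)/3 = (2 + l² - l)/3 = ⅔ - l/3 + l²/3)
T = -5 (T = -5 + (5 - 5)² = -5 + 0² = -5 + 0 = -5)
d(K) = -2 + K
T + O(5, 3)*d(B(5, 4)) = -5 + 5*(-2 + (⅔ - ⅓*5 + (⅓)*5²)) = -5 + 5*(-2 + (⅔ - 5/3 + (⅓)*25)) = -5 + 5*(-2 + (⅔ - 5/3 + 25/3)) = -5 + 5*(-2 + 22/3) = -5 + 5*(16/3) = -5 + 80/3 = 65/3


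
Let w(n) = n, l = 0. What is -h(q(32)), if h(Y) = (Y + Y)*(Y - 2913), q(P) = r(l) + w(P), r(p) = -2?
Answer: 172980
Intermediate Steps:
q(P) = -2 + P
h(Y) = 2*Y*(-2913 + Y) (h(Y) = (2*Y)*(-2913 + Y) = 2*Y*(-2913 + Y))
-h(q(32)) = -2*(-2 + 32)*(-2913 + (-2 + 32)) = -2*30*(-2913 + 30) = -2*30*(-2883) = -1*(-172980) = 172980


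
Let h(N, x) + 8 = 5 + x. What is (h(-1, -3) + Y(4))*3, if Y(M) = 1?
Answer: -15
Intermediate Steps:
h(N, x) = -3 + x (h(N, x) = -8 + (5 + x) = -3 + x)
(h(-1, -3) + Y(4))*3 = ((-3 - 3) + 1)*3 = (-6 + 1)*3 = -5*3 = -15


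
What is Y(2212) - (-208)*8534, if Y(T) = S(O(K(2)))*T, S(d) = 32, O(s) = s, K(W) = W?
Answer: 1845856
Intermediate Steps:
Y(T) = 32*T
Y(2212) - (-208)*8534 = 32*2212 - (-208)*8534 = 70784 - 1*(-1775072) = 70784 + 1775072 = 1845856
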